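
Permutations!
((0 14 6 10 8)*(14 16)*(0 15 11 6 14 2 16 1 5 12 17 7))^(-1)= (0 7 17 12 5 1)(2 16)(6 11 15 8 10)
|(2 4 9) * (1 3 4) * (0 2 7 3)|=12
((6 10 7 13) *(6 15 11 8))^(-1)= (6 8 11 15 13 7 10)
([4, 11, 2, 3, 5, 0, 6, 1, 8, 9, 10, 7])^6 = [0, 1, 2, 3, 4, 5, 6, 7, 8, 9, 10, 11]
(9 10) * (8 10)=(8 10 9)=[0, 1, 2, 3, 4, 5, 6, 7, 10, 8, 9]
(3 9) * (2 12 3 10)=(2 12 3 9 10)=[0, 1, 12, 9, 4, 5, 6, 7, 8, 10, 2, 11, 3]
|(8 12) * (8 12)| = 1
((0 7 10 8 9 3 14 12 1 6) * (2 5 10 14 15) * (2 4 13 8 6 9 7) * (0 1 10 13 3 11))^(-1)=(0 11 9 1 6 10 12 14 7 8 13 5 2)(3 4 15)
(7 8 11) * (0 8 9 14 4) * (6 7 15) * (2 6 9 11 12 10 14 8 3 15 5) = (0 3 15 9 8 12 10 14 4)(2 6 7 11 5) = [3, 1, 6, 15, 0, 2, 7, 11, 12, 8, 14, 5, 10, 13, 4, 9]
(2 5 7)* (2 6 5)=[0, 1, 2, 3, 4, 7, 5, 6]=(5 7 6)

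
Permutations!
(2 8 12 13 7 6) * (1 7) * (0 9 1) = [9, 7, 8, 3, 4, 5, 2, 6, 12, 1, 10, 11, 13, 0] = (0 9 1 7 6 2 8 12 13)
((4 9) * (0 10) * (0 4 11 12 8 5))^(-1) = (0 5 8 12 11 9 4 10)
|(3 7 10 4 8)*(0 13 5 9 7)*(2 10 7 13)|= 6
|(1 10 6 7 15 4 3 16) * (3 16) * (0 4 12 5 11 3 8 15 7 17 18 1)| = 30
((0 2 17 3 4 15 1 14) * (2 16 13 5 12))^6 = ((0 16 13 5 12 2 17 3 4 15 1 14))^6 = (0 17)(1 12)(2 14)(3 16)(4 13)(5 15)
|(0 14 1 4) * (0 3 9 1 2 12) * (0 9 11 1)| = |(0 14 2 12 9)(1 4 3 11)| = 20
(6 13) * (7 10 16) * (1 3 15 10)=(1 3 15 10 16 7)(6 13)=[0, 3, 2, 15, 4, 5, 13, 1, 8, 9, 16, 11, 12, 6, 14, 10, 7]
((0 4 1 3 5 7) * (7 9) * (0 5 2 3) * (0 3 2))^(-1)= (0 3 1 4)(5 7 9)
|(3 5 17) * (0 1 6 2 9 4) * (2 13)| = 21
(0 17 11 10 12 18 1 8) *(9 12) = [17, 8, 2, 3, 4, 5, 6, 7, 0, 12, 9, 10, 18, 13, 14, 15, 16, 11, 1] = (0 17 11 10 9 12 18 1 8)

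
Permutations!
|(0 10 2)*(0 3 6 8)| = |(0 10 2 3 6 8)| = 6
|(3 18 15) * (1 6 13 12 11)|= 15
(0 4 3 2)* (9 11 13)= (0 4 3 2)(9 11 13)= [4, 1, 0, 2, 3, 5, 6, 7, 8, 11, 10, 13, 12, 9]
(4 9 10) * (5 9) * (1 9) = (1 9 10 4 5) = [0, 9, 2, 3, 5, 1, 6, 7, 8, 10, 4]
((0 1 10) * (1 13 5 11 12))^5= (0 1 11 13 10 12 5)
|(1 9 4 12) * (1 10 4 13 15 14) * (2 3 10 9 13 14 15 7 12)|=|(15)(1 13 7 12 9 14)(2 3 10 4)|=12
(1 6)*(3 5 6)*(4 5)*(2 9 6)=(1 3 4 5 2 9 6)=[0, 3, 9, 4, 5, 2, 1, 7, 8, 6]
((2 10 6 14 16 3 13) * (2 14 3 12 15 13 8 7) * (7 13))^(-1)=(2 7 15 12 16 14 13 8 3 6 10)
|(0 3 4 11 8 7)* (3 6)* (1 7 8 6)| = |(0 1 7)(3 4 11 6)| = 12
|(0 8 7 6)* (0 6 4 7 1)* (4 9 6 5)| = 15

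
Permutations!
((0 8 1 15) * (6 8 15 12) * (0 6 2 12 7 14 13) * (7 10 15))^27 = ((0 7 14 13)(1 10 15 6 8)(2 12))^27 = (0 13 14 7)(1 15 8 10 6)(2 12)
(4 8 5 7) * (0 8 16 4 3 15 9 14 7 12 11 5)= (0 8)(3 15 9 14 7)(4 16)(5 12 11)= [8, 1, 2, 15, 16, 12, 6, 3, 0, 14, 10, 5, 11, 13, 7, 9, 4]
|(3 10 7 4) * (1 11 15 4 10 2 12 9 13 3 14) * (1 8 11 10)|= 15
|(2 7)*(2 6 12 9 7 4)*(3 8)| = 4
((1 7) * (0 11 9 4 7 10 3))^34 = (0 9 7 10)(1 3 11 4)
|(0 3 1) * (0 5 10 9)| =|(0 3 1 5 10 9)| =6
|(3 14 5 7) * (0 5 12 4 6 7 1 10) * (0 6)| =10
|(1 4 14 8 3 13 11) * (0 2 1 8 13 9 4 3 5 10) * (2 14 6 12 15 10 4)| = 44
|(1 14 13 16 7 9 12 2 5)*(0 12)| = |(0 12 2 5 1 14 13 16 7 9)| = 10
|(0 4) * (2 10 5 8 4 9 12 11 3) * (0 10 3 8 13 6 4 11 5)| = 8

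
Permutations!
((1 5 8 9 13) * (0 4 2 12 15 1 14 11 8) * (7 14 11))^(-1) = ((0 4 2 12 15 1 5)(7 14)(8 9 13 11))^(-1) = (0 5 1 15 12 2 4)(7 14)(8 11 13 9)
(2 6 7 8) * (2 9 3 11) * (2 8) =(2 6 7)(3 11 8 9) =[0, 1, 6, 11, 4, 5, 7, 2, 9, 3, 10, 8]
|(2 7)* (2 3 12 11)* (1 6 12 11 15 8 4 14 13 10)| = 36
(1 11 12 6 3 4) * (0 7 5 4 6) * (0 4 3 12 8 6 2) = [7, 11, 0, 2, 1, 3, 12, 5, 6, 9, 10, 8, 4] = (0 7 5 3 2)(1 11 8 6 12 4)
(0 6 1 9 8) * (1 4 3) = (0 6 4 3 1 9 8) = [6, 9, 2, 1, 3, 5, 4, 7, 0, 8]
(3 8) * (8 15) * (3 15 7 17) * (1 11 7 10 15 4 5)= (1 11 7 17 3 10 15 8 4 5)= [0, 11, 2, 10, 5, 1, 6, 17, 4, 9, 15, 7, 12, 13, 14, 8, 16, 3]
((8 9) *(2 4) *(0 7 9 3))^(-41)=((0 7 9 8 3)(2 4))^(-41)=(0 3 8 9 7)(2 4)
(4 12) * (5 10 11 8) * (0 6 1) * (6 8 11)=(0 8 5 10 6 1)(4 12)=[8, 0, 2, 3, 12, 10, 1, 7, 5, 9, 6, 11, 4]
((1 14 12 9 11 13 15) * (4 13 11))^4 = ((1 14 12 9 4 13 15))^4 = (1 4 14 13 12 15 9)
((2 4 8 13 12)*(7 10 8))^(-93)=((2 4 7 10 8 13 12))^(-93)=(2 13 10 4 12 8 7)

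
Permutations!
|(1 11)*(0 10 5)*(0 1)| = |(0 10 5 1 11)| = 5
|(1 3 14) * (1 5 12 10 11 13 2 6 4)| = 11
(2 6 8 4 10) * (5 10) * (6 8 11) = (2 8 4 5 10)(6 11) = [0, 1, 8, 3, 5, 10, 11, 7, 4, 9, 2, 6]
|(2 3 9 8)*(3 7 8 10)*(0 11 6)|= 3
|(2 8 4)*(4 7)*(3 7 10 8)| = 4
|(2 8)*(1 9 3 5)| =4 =|(1 9 3 5)(2 8)|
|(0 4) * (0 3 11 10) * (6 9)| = |(0 4 3 11 10)(6 9)| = 10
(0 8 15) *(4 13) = (0 8 15)(4 13) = [8, 1, 2, 3, 13, 5, 6, 7, 15, 9, 10, 11, 12, 4, 14, 0]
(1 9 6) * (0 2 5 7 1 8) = (0 2 5 7 1 9 6 8) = [2, 9, 5, 3, 4, 7, 8, 1, 0, 6]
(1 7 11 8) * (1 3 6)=(1 7 11 8 3 6)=[0, 7, 2, 6, 4, 5, 1, 11, 3, 9, 10, 8]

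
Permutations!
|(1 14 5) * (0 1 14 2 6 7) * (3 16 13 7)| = 8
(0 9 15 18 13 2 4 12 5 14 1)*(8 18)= (0 9 15 8 18 13 2 4 12 5 14 1)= [9, 0, 4, 3, 12, 14, 6, 7, 18, 15, 10, 11, 5, 2, 1, 8, 16, 17, 13]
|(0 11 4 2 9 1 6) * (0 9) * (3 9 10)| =20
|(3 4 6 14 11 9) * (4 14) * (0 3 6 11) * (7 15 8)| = 12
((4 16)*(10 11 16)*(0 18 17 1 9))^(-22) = ((0 18 17 1 9)(4 10 11 16))^(-22) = (0 1 18 9 17)(4 11)(10 16)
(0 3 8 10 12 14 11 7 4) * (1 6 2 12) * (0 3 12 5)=(0 12 14 11 7 4 3 8 10 1 6 2 5)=[12, 6, 5, 8, 3, 0, 2, 4, 10, 9, 1, 7, 14, 13, 11]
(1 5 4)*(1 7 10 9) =[0, 5, 2, 3, 7, 4, 6, 10, 8, 1, 9] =(1 5 4 7 10 9)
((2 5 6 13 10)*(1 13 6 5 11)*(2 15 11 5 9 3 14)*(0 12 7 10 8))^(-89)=((0 12 7 10 15 11 1 13 8)(2 5 9 3 14))^(-89)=(0 12 7 10 15 11 1 13 8)(2 5 9 3 14)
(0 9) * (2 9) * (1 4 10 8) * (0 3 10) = [2, 4, 9, 10, 0, 5, 6, 7, 1, 3, 8] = (0 2 9 3 10 8 1 4)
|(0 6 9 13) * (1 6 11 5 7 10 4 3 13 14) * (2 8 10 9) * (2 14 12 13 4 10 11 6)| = 12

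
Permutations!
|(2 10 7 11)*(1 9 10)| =6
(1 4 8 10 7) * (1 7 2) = (1 4 8 10 2) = [0, 4, 1, 3, 8, 5, 6, 7, 10, 9, 2]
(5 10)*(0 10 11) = (0 10 5 11) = [10, 1, 2, 3, 4, 11, 6, 7, 8, 9, 5, 0]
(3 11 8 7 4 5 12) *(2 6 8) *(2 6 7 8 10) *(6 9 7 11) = (2 11 9 7 4 5 12 3 6 10) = [0, 1, 11, 6, 5, 12, 10, 4, 8, 7, 2, 9, 3]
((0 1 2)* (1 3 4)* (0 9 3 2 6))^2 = ((0 2 9 3 4 1 6))^2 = (0 9 4 6 2 3 1)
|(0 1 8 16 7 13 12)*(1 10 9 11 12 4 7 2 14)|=15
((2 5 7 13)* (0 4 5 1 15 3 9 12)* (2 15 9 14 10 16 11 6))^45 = (0 1 11 14 13 4 9 6 10 15 5 12 2 16 3 7)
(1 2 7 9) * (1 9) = (9)(1 2 7) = [0, 2, 7, 3, 4, 5, 6, 1, 8, 9]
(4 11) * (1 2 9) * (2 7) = (1 7 2 9)(4 11) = [0, 7, 9, 3, 11, 5, 6, 2, 8, 1, 10, 4]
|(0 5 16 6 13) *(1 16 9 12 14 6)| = |(0 5 9 12 14 6 13)(1 16)| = 14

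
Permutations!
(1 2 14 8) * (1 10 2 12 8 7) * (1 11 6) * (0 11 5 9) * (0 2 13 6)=[11, 12, 14, 3, 4, 9, 1, 5, 10, 2, 13, 0, 8, 6, 7]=(0 11)(1 12 8 10 13 6)(2 14 7 5 9)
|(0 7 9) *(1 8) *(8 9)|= 5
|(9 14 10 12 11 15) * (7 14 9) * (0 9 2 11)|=9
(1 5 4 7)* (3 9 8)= (1 5 4 7)(3 9 8)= [0, 5, 2, 9, 7, 4, 6, 1, 3, 8]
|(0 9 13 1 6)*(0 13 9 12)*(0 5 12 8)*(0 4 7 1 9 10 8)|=8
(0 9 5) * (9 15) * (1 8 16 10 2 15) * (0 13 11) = (0 1 8 16 10 2 15 9 5 13 11) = [1, 8, 15, 3, 4, 13, 6, 7, 16, 5, 2, 0, 12, 11, 14, 9, 10]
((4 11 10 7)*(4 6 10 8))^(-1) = ((4 11 8)(6 10 7))^(-1) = (4 8 11)(6 7 10)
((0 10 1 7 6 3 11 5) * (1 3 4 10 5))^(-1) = ((0 5)(1 7 6 4 10 3 11))^(-1) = (0 5)(1 11 3 10 4 6 7)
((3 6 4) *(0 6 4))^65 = (0 6)(3 4)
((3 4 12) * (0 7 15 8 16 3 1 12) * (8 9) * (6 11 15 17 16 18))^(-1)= ((0 7 17 16 3 4)(1 12)(6 11 15 9 8 18))^(-1)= (0 4 3 16 17 7)(1 12)(6 18 8 9 15 11)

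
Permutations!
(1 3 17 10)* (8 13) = [0, 3, 2, 17, 4, 5, 6, 7, 13, 9, 1, 11, 12, 8, 14, 15, 16, 10] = (1 3 17 10)(8 13)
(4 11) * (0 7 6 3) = (0 7 6 3)(4 11) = [7, 1, 2, 0, 11, 5, 3, 6, 8, 9, 10, 4]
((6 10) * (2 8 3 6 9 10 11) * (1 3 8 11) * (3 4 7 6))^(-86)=((1 4 7 6)(2 11)(9 10))^(-86)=(11)(1 7)(4 6)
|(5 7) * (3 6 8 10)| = 4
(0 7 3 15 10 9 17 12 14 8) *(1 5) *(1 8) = (0 7 3 15 10 9 17 12 14 1 5 8) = [7, 5, 2, 15, 4, 8, 6, 3, 0, 17, 9, 11, 14, 13, 1, 10, 16, 12]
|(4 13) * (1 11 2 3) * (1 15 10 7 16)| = 8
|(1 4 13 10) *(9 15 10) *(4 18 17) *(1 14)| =9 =|(1 18 17 4 13 9 15 10 14)|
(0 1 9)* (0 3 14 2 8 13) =(0 1 9 3 14 2 8 13) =[1, 9, 8, 14, 4, 5, 6, 7, 13, 3, 10, 11, 12, 0, 2]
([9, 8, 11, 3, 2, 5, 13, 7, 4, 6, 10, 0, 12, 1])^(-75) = (0 4 13)(1 9 2)(6 11 8)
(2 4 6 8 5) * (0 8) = (0 8 5 2 4 6) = [8, 1, 4, 3, 6, 2, 0, 7, 5]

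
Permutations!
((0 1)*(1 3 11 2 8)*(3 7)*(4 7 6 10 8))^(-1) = ((0 6 10 8 1)(2 4 7 3 11))^(-1) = (0 1 8 10 6)(2 11 3 7 4)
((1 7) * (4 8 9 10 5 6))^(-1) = ((1 7)(4 8 9 10 5 6))^(-1) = (1 7)(4 6 5 10 9 8)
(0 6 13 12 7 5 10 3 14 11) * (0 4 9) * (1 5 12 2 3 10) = [6, 5, 3, 14, 9, 1, 13, 12, 8, 0, 10, 4, 7, 2, 11] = (0 6 13 2 3 14 11 4 9)(1 5)(7 12)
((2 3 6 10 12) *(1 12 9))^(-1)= (1 9 10 6 3 2 12)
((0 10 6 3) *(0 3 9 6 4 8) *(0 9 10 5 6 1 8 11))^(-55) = (0 11 4 10 6 5)(1 9 8)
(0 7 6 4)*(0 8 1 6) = [7, 6, 2, 3, 8, 5, 4, 0, 1] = (0 7)(1 6 4 8)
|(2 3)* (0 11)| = |(0 11)(2 3)| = 2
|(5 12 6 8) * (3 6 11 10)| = 7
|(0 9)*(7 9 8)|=|(0 8 7 9)|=4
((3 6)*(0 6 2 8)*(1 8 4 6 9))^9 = (0 9 1 8)(2 4 6 3)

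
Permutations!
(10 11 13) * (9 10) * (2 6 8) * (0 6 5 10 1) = (0 6 8 2 5 10 11 13 9 1) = [6, 0, 5, 3, 4, 10, 8, 7, 2, 1, 11, 13, 12, 9]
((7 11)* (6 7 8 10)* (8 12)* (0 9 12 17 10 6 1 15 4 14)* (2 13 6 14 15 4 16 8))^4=((0 9 12 2 13 6 7 11 17 10 1 4 15 16 8 14))^4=(0 13 17 15)(1 8 12 7)(2 11 4 14)(6 10 16 9)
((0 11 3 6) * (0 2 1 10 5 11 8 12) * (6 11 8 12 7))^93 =(0 12)(1 5 7 2 10 8 6)(3 11)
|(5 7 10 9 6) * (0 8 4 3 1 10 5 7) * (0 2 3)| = 24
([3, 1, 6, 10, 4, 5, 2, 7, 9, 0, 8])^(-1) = (0 9 8 10 3)(2 6)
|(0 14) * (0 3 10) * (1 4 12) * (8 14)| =|(0 8 14 3 10)(1 4 12)| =15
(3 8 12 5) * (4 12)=(3 8 4 12 5)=[0, 1, 2, 8, 12, 3, 6, 7, 4, 9, 10, 11, 5]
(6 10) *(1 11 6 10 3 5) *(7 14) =[0, 11, 2, 5, 4, 1, 3, 14, 8, 9, 10, 6, 12, 13, 7] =(1 11 6 3 5)(7 14)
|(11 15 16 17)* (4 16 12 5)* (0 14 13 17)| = 10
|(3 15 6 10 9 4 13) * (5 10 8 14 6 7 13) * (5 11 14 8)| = 28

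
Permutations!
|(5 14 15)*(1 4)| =6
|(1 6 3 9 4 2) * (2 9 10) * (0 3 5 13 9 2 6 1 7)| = 10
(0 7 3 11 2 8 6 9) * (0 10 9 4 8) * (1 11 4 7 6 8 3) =(0 6 7 1 11 2)(3 4)(9 10) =[6, 11, 0, 4, 3, 5, 7, 1, 8, 10, 9, 2]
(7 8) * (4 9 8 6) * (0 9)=(0 9 8 7 6 4)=[9, 1, 2, 3, 0, 5, 4, 6, 7, 8]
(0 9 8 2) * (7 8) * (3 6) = [9, 1, 0, 6, 4, 5, 3, 8, 2, 7] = (0 9 7 8 2)(3 6)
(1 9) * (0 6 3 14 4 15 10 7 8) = (0 6 3 14 4 15 10 7 8)(1 9) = [6, 9, 2, 14, 15, 5, 3, 8, 0, 1, 7, 11, 12, 13, 4, 10]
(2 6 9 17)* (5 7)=(2 6 9 17)(5 7)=[0, 1, 6, 3, 4, 7, 9, 5, 8, 17, 10, 11, 12, 13, 14, 15, 16, 2]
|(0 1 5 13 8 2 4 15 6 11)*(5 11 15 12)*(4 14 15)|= 9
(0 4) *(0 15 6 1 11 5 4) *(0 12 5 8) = (0 12 5 4 15 6 1 11 8) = [12, 11, 2, 3, 15, 4, 1, 7, 0, 9, 10, 8, 5, 13, 14, 6]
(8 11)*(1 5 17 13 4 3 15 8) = (1 5 17 13 4 3 15 8 11) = [0, 5, 2, 15, 3, 17, 6, 7, 11, 9, 10, 1, 12, 4, 14, 8, 16, 13]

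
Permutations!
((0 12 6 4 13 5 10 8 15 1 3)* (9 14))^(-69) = (0 15 5 6 3 8 13 12 1 10 4)(9 14)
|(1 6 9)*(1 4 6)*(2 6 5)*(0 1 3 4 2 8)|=|(0 1 3 4 5 8)(2 6 9)|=6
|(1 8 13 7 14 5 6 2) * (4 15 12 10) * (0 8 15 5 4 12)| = 22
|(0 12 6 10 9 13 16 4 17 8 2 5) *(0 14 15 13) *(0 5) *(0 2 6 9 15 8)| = 13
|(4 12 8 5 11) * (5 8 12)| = 3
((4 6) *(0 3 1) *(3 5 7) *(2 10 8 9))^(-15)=(2 10 8 9)(4 6)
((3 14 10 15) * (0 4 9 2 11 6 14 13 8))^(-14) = ((0 4 9 2 11 6 14 10 15 3 13 8))^(-14) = (0 13 15 14 11 9)(2 4 8 3 10 6)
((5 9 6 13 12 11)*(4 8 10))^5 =((4 8 10)(5 9 6 13 12 11))^5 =(4 10 8)(5 11 12 13 6 9)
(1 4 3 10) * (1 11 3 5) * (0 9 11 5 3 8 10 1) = (0 9 11 8 10 5)(1 4 3) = [9, 4, 2, 1, 3, 0, 6, 7, 10, 11, 5, 8]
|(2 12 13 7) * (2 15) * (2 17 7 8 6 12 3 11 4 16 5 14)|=|(2 3 11 4 16 5 14)(6 12 13 8)(7 15 17)|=84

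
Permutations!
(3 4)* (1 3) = [0, 3, 2, 4, 1] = (1 3 4)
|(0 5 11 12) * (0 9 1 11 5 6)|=4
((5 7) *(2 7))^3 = (7)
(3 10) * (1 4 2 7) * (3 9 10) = (1 4 2 7)(9 10) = [0, 4, 7, 3, 2, 5, 6, 1, 8, 10, 9]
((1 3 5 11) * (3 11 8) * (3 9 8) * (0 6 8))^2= ((0 6 8 9)(1 11)(3 5))^2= (11)(0 8)(6 9)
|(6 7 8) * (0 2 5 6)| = 6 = |(0 2 5 6 7 8)|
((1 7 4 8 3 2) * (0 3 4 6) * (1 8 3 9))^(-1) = (0 6 7 1 9)(2 3 4 8)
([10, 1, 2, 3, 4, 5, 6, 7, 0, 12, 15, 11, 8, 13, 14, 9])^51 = (0 9)(8 15)(10 12)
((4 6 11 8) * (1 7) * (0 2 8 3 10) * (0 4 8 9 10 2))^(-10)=((1 7)(2 9 10 4 6 11 3))^(-10)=(2 6 9 11 10 3 4)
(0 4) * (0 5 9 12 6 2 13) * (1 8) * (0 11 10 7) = [4, 8, 13, 3, 5, 9, 2, 0, 1, 12, 7, 10, 6, 11] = (0 4 5 9 12 6 2 13 11 10 7)(1 8)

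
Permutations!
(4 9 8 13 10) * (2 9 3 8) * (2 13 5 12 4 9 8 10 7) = [0, 1, 8, 10, 3, 12, 6, 2, 5, 13, 9, 11, 4, 7] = (2 8 5 12 4 3 10 9 13 7)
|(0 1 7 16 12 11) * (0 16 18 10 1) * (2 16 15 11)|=|(1 7 18 10)(2 16 12)(11 15)|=12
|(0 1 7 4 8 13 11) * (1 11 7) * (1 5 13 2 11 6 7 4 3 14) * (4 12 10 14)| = |(0 6 7 3 4 8 2 11)(1 5 13 12 10 14)| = 24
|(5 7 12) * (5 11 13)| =|(5 7 12 11 13)| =5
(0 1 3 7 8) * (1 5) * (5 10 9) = (0 10 9 5 1 3 7 8) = [10, 3, 2, 7, 4, 1, 6, 8, 0, 5, 9]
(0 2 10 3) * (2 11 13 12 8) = (0 11 13 12 8 2 10 3) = [11, 1, 10, 0, 4, 5, 6, 7, 2, 9, 3, 13, 8, 12]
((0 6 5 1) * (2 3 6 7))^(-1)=(0 1 5 6 3 2 7)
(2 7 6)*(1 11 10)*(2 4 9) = (1 11 10)(2 7 6 4 9) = [0, 11, 7, 3, 9, 5, 4, 6, 8, 2, 1, 10]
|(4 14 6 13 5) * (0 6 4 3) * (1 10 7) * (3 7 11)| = 18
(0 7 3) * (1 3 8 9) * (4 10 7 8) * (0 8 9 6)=(0 9 1 3 8 6)(4 10 7)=[9, 3, 2, 8, 10, 5, 0, 4, 6, 1, 7]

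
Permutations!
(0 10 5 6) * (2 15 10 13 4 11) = (0 13 4 11 2 15 10 5 6) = [13, 1, 15, 3, 11, 6, 0, 7, 8, 9, 5, 2, 12, 4, 14, 10]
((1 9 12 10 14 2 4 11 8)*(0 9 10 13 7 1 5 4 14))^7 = ((0 9 12 13 7 1 10)(2 14)(4 11 8 5))^7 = (2 14)(4 5 8 11)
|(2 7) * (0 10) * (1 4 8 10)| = |(0 1 4 8 10)(2 7)| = 10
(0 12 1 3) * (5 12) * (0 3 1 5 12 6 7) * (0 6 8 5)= (0 12)(5 8)(6 7)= [12, 1, 2, 3, 4, 8, 7, 6, 5, 9, 10, 11, 0]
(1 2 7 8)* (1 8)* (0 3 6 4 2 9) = (0 3 6 4 2 7 1 9) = [3, 9, 7, 6, 2, 5, 4, 1, 8, 0]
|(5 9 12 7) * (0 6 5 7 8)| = |(0 6 5 9 12 8)| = 6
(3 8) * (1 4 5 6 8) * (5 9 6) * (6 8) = (1 4 9 8 3) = [0, 4, 2, 1, 9, 5, 6, 7, 3, 8]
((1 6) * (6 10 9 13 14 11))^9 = (1 9 14 6 10 13 11) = ((1 10 9 13 14 11 6))^9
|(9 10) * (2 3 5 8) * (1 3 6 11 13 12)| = |(1 3 5 8 2 6 11 13 12)(9 10)| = 18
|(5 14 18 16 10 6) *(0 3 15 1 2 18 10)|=|(0 3 15 1 2 18 16)(5 14 10 6)|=28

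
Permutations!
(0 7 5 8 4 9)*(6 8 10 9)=(0 7 5 10 9)(4 6 8)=[7, 1, 2, 3, 6, 10, 8, 5, 4, 0, 9]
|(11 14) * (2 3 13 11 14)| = 4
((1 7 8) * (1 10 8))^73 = (1 7)(8 10)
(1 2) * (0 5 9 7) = [5, 2, 1, 3, 4, 9, 6, 0, 8, 7] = (0 5 9 7)(1 2)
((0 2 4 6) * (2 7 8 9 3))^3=((0 7 8 9 3 2 4 6))^3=(0 9 4 7 3 6 8 2)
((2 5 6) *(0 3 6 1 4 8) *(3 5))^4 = (0 8 4 1 5)(2 3 6)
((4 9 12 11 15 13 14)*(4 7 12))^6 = (15)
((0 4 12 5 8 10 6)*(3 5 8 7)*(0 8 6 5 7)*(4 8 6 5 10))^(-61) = ((0 8 4 12 5)(3 7))^(-61) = (0 5 12 4 8)(3 7)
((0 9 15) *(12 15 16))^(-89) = ((0 9 16 12 15))^(-89) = (0 9 16 12 15)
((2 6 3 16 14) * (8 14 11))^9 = (2 3 11 14 6 16 8)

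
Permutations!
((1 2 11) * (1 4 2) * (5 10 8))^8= ((2 11 4)(5 10 8))^8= (2 4 11)(5 8 10)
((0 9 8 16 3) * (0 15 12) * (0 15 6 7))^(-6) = (0 9 8 16 3 6 7)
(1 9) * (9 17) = (1 17 9) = [0, 17, 2, 3, 4, 5, 6, 7, 8, 1, 10, 11, 12, 13, 14, 15, 16, 9]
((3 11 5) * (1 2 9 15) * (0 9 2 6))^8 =(0 1 9 6 15)(3 5 11)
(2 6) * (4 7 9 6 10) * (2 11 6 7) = (2 10 4)(6 11)(7 9) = [0, 1, 10, 3, 2, 5, 11, 9, 8, 7, 4, 6]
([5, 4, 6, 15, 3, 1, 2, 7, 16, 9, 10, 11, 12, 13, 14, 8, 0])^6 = [8, 0, 2, 1, 5, 16, 6, 7, 3, 9, 10, 11, 12, 13, 14, 4, 15]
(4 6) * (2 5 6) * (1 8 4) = [0, 8, 5, 3, 2, 6, 1, 7, 4] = (1 8 4 2 5 6)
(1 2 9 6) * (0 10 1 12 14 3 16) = (0 10 1 2 9 6 12 14 3 16) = [10, 2, 9, 16, 4, 5, 12, 7, 8, 6, 1, 11, 14, 13, 3, 15, 0]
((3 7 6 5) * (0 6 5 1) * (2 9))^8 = (9)(0 1 6)(3 5 7)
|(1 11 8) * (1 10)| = 4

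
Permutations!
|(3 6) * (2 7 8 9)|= 4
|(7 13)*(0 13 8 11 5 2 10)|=|(0 13 7 8 11 5 2 10)|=8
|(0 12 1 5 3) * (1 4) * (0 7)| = 7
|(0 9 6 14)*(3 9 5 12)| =|(0 5 12 3 9 6 14)| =7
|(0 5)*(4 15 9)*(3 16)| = |(0 5)(3 16)(4 15 9)| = 6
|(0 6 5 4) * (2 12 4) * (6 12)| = 3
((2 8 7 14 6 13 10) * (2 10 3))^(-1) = (2 3 13 6 14 7 8)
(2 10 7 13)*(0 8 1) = (0 8 1)(2 10 7 13) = [8, 0, 10, 3, 4, 5, 6, 13, 1, 9, 7, 11, 12, 2]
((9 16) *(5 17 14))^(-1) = ((5 17 14)(9 16))^(-1) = (5 14 17)(9 16)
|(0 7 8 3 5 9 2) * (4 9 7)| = |(0 4 9 2)(3 5 7 8)| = 4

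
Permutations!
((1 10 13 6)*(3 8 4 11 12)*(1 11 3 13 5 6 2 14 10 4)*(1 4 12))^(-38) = ((1 12 13 2 14 10 5 6 11)(3 8 4))^(-38) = (1 6 10 2 12 11 5 14 13)(3 8 4)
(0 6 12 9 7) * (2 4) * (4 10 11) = (0 6 12 9 7)(2 10 11 4) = [6, 1, 10, 3, 2, 5, 12, 0, 8, 7, 11, 4, 9]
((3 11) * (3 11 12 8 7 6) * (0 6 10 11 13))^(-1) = (0 13 11 10 7 8 12 3 6)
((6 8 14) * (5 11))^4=(6 8 14)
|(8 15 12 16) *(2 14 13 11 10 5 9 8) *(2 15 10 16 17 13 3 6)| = 12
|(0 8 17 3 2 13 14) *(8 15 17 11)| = |(0 15 17 3 2 13 14)(8 11)| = 14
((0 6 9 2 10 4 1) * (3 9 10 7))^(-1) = ((0 6 10 4 1)(2 7 3 9))^(-1) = (0 1 4 10 6)(2 9 3 7)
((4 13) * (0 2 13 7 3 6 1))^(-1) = ((0 2 13 4 7 3 6 1))^(-1) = (0 1 6 3 7 4 13 2)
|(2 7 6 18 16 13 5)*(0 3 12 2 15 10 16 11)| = 40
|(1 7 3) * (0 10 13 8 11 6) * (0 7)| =9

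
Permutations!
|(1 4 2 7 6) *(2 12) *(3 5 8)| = |(1 4 12 2 7 6)(3 5 8)| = 6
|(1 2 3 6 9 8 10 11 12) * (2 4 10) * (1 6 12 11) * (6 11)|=|(1 4 10)(2 3 12 11 6 9 8)|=21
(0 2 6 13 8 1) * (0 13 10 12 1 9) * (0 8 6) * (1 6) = (0 2)(1 13)(6 10 12)(8 9) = [2, 13, 0, 3, 4, 5, 10, 7, 9, 8, 12, 11, 6, 1]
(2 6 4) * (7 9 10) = (2 6 4)(7 9 10) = [0, 1, 6, 3, 2, 5, 4, 9, 8, 10, 7]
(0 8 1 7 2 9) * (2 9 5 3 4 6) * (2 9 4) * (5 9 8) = (0 5 3 2 9)(1 7 4 6 8) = [5, 7, 9, 2, 6, 3, 8, 4, 1, 0]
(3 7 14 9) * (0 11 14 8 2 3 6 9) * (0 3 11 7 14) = (0 7 8 2 11)(3 14)(6 9) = [7, 1, 11, 14, 4, 5, 9, 8, 2, 6, 10, 0, 12, 13, 3]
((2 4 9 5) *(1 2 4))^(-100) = (4 5 9)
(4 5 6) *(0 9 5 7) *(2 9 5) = (0 5 6 4 7)(2 9) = [5, 1, 9, 3, 7, 6, 4, 0, 8, 2]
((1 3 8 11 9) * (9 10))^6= ((1 3 8 11 10 9))^6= (11)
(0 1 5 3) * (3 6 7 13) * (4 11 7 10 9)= (0 1 5 6 10 9 4 11 7 13 3)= [1, 5, 2, 0, 11, 6, 10, 13, 8, 4, 9, 7, 12, 3]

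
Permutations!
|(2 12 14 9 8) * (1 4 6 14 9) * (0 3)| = |(0 3)(1 4 6 14)(2 12 9 8)| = 4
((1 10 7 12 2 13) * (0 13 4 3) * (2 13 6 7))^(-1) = ((0 6 7 12 13 1 10 2 4 3))^(-1) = (0 3 4 2 10 1 13 12 7 6)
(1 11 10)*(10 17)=(1 11 17 10)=[0, 11, 2, 3, 4, 5, 6, 7, 8, 9, 1, 17, 12, 13, 14, 15, 16, 10]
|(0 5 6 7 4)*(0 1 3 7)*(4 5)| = 7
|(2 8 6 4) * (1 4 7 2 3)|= |(1 4 3)(2 8 6 7)|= 12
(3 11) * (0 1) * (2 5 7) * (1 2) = (0 2 5 7 1)(3 11) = [2, 0, 5, 11, 4, 7, 6, 1, 8, 9, 10, 3]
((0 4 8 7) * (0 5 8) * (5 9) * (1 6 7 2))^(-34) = ((0 4)(1 6 7 9 5 8 2))^(-34) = (1 6 7 9 5 8 2)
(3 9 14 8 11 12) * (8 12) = [0, 1, 2, 9, 4, 5, 6, 7, 11, 14, 10, 8, 3, 13, 12] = (3 9 14 12)(8 11)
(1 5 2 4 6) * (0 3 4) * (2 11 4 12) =(0 3 12 2)(1 5 11 4 6) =[3, 5, 0, 12, 6, 11, 1, 7, 8, 9, 10, 4, 2]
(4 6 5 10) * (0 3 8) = (0 3 8)(4 6 5 10) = [3, 1, 2, 8, 6, 10, 5, 7, 0, 9, 4]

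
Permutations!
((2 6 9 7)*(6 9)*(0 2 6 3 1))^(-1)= ((0 2 9 7 6 3 1))^(-1)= (0 1 3 6 7 9 2)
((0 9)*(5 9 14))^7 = ((0 14 5 9))^7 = (0 9 5 14)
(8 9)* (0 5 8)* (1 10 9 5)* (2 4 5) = (0 1 10 9)(2 4 5 8) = [1, 10, 4, 3, 5, 8, 6, 7, 2, 0, 9]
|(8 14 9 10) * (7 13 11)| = |(7 13 11)(8 14 9 10)| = 12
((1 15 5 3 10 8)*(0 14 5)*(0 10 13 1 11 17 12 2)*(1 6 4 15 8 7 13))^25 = ((0 14 5 3 1 8 11 17 12 2)(4 15 10 7 13 6))^25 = (0 8)(1 2)(3 12)(4 15 10 7 13 6)(5 17)(11 14)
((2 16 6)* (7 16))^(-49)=(2 6 16 7)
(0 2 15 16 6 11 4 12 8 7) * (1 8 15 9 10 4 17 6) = [2, 8, 9, 3, 12, 5, 11, 0, 7, 10, 4, 17, 15, 13, 14, 16, 1, 6] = (0 2 9 10 4 12 15 16 1 8 7)(6 11 17)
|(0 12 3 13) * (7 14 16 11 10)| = |(0 12 3 13)(7 14 16 11 10)| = 20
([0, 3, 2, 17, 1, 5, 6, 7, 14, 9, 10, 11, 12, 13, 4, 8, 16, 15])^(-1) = [0, 4, 2, 1, 14, 5, 6, 7, 15, 9, 10, 11, 12, 13, 8, 17, 16, 3]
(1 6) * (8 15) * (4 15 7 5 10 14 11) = (1 6)(4 15 8 7 5 10 14 11) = [0, 6, 2, 3, 15, 10, 1, 5, 7, 9, 14, 4, 12, 13, 11, 8]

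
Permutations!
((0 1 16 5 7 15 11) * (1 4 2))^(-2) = (0 15 5 1 4 11 7 16 2)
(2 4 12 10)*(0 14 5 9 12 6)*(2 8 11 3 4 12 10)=(0 14 5 9 10 8 11 3 4 6)(2 12)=[14, 1, 12, 4, 6, 9, 0, 7, 11, 10, 8, 3, 2, 13, 5]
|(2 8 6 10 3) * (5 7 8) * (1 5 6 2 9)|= 9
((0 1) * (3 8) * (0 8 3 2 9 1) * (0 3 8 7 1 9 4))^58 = (9)(0 2 3 4 8)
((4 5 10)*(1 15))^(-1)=(1 15)(4 10 5)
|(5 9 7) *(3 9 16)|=|(3 9 7 5 16)|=5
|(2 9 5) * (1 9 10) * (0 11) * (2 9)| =6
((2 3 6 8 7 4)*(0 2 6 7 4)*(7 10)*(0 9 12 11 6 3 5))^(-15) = (3 9 6)(4 7 11)(8 10 12)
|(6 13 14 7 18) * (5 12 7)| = |(5 12 7 18 6 13 14)| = 7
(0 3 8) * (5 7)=[3, 1, 2, 8, 4, 7, 6, 5, 0]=(0 3 8)(5 7)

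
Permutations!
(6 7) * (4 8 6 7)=(4 8 6)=[0, 1, 2, 3, 8, 5, 4, 7, 6]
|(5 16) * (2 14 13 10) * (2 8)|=10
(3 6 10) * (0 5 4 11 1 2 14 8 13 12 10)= (0 5 4 11 1 2 14 8 13 12 10 3 6)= [5, 2, 14, 6, 11, 4, 0, 7, 13, 9, 3, 1, 10, 12, 8]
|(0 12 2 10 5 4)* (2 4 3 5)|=6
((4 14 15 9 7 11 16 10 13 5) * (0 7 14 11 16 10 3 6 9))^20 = ((0 7 16 3 6 9 14 15)(4 11 10 13 5))^20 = (0 6)(3 15)(7 9)(14 16)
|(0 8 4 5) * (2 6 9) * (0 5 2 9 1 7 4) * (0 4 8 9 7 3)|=9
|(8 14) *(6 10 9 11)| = |(6 10 9 11)(8 14)| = 4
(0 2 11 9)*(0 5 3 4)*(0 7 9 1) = (0 2 11 1)(3 4 7 9 5) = [2, 0, 11, 4, 7, 3, 6, 9, 8, 5, 10, 1]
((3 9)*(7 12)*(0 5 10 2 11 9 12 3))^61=(0 5 10 2 11 9)(3 12 7)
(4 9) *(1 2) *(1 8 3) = (1 2 8 3)(4 9) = [0, 2, 8, 1, 9, 5, 6, 7, 3, 4]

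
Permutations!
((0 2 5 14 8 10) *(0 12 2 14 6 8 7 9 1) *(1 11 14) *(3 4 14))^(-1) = (0 1)(2 12 10 8 6 5)(3 11 9 7 14 4) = ((0 1)(2 5 6 8 10 12)(3 4 14 7 9 11))^(-1)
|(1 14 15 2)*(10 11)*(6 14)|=10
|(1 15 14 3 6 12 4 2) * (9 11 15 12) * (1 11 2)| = |(1 12 4)(2 11 15 14 3 6 9)| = 21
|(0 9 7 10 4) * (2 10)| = |(0 9 7 2 10 4)| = 6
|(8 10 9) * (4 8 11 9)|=6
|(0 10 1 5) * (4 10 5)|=|(0 5)(1 4 10)|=6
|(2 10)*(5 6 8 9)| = |(2 10)(5 6 8 9)| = 4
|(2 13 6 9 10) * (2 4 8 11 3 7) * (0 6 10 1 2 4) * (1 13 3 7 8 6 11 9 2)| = |(0 11 7 4 6 2 3 8 9 13 10)| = 11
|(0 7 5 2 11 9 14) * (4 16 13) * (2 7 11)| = 12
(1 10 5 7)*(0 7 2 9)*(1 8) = (0 7 8 1 10 5 2 9) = [7, 10, 9, 3, 4, 2, 6, 8, 1, 0, 5]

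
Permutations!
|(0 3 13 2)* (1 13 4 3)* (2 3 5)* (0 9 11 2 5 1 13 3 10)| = |(0 13 10)(1 3 4)(2 9 11)| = 3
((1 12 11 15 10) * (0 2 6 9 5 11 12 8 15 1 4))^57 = (0 6 5 1 15 4 2 9 11 8 10)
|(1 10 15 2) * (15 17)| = 5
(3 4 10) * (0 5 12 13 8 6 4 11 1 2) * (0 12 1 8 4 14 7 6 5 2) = (0 2 12 13 4 10 3 11 8 5 1)(6 14 7) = [2, 0, 12, 11, 10, 1, 14, 6, 5, 9, 3, 8, 13, 4, 7]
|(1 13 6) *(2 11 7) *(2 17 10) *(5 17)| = |(1 13 6)(2 11 7 5 17 10)| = 6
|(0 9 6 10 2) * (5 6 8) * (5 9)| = 10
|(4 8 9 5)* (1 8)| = 5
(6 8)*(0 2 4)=(0 2 4)(6 8)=[2, 1, 4, 3, 0, 5, 8, 7, 6]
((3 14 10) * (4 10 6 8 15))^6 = ((3 14 6 8 15 4 10))^6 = (3 10 4 15 8 6 14)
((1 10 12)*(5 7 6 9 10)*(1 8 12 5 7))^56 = (12)(1 6 10)(5 7 9)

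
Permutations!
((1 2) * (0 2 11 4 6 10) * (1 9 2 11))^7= (0 4 10 11 6)(2 9)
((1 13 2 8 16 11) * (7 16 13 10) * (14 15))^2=(1 7 11 10 16)(2 13 8)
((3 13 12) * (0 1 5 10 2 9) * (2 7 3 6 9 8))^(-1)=(0 9 6 12 13 3 7 10 5 1)(2 8)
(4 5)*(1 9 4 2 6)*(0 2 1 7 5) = [2, 9, 6, 3, 0, 1, 7, 5, 8, 4] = (0 2 6 7 5 1 9 4)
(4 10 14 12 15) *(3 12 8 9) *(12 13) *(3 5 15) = (3 13 12)(4 10 14 8 9 5 15) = [0, 1, 2, 13, 10, 15, 6, 7, 9, 5, 14, 11, 3, 12, 8, 4]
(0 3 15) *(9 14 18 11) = (0 3 15)(9 14 18 11) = [3, 1, 2, 15, 4, 5, 6, 7, 8, 14, 10, 9, 12, 13, 18, 0, 16, 17, 11]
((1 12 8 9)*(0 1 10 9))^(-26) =((0 1 12 8)(9 10))^(-26) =(0 12)(1 8)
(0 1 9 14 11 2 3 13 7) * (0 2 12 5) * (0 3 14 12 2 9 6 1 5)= (0 5 3 13 7 9 12)(1 6)(2 14 11)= [5, 6, 14, 13, 4, 3, 1, 9, 8, 12, 10, 2, 0, 7, 11]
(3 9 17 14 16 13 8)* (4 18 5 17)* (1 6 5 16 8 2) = (1 6 5 17 14 8 3 9 4 18 16 13 2) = [0, 6, 1, 9, 18, 17, 5, 7, 3, 4, 10, 11, 12, 2, 8, 15, 13, 14, 16]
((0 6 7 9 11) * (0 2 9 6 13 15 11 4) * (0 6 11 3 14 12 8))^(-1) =((0 13 15 3 14 12 8)(2 9 4 6 7 11))^(-1) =(0 8 12 14 3 15 13)(2 11 7 6 4 9)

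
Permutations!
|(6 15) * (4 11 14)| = |(4 11 14)(6 15)| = 6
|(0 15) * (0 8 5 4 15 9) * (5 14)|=|(0 9)(4 15 8 14 5)|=10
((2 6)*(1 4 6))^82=(1 6)(2 4)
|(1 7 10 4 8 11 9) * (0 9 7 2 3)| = |(0 9 1 2 3)(4 8 11 7 10)| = 5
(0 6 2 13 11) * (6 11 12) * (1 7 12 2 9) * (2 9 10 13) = (0 11)(1 7 12 6 10 13 9) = [11, 7, 2, 3, 4, 5, 10, 12, 8, 1, 13, 0, 6, 9]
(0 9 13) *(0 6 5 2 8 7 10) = (0 9 13 6 5 2 8 7 10) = [9, 1, 8, 3, 4, 2, 5, 10, 7, 13, 0, 11, 12, 6]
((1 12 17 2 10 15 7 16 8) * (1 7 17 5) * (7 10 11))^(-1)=((1 12 5)(2 11 7 16 8 10 15 17))^(-1)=(1 5 12)(2 17 15 10 8 16 7 11)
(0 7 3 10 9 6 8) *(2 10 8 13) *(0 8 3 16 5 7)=[0, 1, 10, 3, 4, 7, 13, 16, 8, 6, 9, 11, 12, 2, 14, 15, 5]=(2 10 9 6 13)(5 7 16)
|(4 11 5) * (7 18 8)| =3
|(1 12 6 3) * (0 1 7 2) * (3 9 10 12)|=20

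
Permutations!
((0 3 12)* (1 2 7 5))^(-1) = (0 12 3)(1 5 7 2)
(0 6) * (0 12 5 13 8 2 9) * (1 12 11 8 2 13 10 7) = (0 6 11 8 13 2 9)(1 12 5 10 7) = [6, 12, 9, 3, 4, 10, 11, 1, 13, 0, 7, 8, 5, 2]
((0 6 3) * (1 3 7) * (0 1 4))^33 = ((0 6 7 4)(1 3))^33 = (0 6 7 4)(1 3)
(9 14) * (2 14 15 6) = (2 14 9 15 6) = [0, 1, 14, 3, 4, 5, 2, 7, 8, 15, 10, 11, 12, 13, 9, 6]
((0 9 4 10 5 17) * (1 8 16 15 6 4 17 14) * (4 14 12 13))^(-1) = (0 17 9)(1 14 6 15 16 8)(4 13 12 5 10)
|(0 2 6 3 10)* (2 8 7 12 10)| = 15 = |(0 8 7 12 10)(2 6 3)|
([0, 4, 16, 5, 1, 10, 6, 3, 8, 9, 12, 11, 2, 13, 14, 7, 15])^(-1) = [0, 4, 12, 7, 1, 3, 6, 15, 8, 9, 5, 11, 10, 13, 14, 16, 2]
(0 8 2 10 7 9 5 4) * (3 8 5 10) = (0 5 4)(2 3 8)(7 9 10) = [5, 1, 3, 8, 0, 4, 6, 9, 2, 10, 7]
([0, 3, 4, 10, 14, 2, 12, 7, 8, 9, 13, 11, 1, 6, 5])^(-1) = [0, 12, 5, 1, 2, 14, 13, 7, 8, 9, 3, 11, 6, 10, 4]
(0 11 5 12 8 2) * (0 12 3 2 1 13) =(0 11 5 3 2 12 8 1 13) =[11, 13, 12, 2, 4, 3, 6, 7, 1, 9, 10, 5, 8, 0]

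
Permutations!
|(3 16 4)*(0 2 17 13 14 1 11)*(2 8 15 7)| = 30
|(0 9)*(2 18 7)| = 6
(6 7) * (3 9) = [0, 1, 2, 9, 4, 5, 7, 6, 8, 3] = (3 9)(6 7)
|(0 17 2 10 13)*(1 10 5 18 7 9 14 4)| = 12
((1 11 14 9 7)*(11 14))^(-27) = ((1 14 9 7))^(-27) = (1 14 9 7)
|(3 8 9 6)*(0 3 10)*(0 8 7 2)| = |(0 3 7 2)(6 10 8 9)| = 4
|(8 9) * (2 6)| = 2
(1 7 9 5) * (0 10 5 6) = (0 10 5 1 7 9 6) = [10, 7, 2, 3, 4, 1, 0, 9, 8, 6, 5]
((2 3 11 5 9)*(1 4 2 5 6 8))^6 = ((1 4 2 3 11 6 8)(5 9))^6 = (1 8 6 11 3 2 4)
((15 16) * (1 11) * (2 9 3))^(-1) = ((1 11)(2 9 3)(15 16))^(-1) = (1 11)(2 3 9)(15 16)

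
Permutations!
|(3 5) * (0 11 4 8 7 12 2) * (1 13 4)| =|(0 11 1 13 4 8 7 12 2)(3 5)| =18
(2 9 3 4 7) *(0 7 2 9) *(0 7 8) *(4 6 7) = (0 8)(2 4)(3 6 7 9) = [8, 1, 4, 6, 2, 5, 7, 9, 0, 3]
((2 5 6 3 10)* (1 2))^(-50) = (1 3 5)(2 10 6)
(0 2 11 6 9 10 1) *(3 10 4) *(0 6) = [2, 6, 11, 10, 3, 5, 9, 7, 8, 4, 1, 0] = (0 2 11)(1 6 9 4 3 10)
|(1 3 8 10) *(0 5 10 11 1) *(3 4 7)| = 6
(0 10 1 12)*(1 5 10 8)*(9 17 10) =(0 8 1 12)(5 9 17 10) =[8, 12, 2, 3, 4, 9, 6, 7, 1, 17, 5, 11, 0, 13, 14, 15, 16, 10]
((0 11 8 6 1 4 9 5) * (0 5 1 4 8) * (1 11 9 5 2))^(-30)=(11)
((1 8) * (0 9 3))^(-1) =(0 3 9)(1 8)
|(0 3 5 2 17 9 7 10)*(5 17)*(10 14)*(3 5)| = 9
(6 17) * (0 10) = [10, 1, 2, 3, 4, 5, 17, 7, 8, 9, 0, 11, 12, 13, 14, 15, 16, 6] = (0 10)(6 17)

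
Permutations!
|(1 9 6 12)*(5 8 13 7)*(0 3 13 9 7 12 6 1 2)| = 5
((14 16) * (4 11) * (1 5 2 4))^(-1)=(1 11 4 2 5)(14 16)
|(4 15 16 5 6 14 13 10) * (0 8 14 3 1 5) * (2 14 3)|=|(0 8 3 1 5 6 2 14 13 10 4 15 16)|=13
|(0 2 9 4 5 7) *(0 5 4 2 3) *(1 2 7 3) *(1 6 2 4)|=14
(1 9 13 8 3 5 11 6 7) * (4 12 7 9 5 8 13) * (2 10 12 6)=(13)(1 5 11 2 10 12 7)(3 8)(4 6 9)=[0, 5, 10, 8, 6, 11, 9, 1, 3, 4, 12, 2, 7, 13]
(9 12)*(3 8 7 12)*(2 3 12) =[0, 1, 3, 8, 4, 5, 6, 2, 7, 12, 10, 11, 9] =(2 3 8 7)(9 12)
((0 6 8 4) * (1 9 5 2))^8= ((0 6 8 4)(1 9 5 2))^8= (9)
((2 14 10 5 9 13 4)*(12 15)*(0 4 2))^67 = (0 4)(2 14 10 5 9 13)(12 15)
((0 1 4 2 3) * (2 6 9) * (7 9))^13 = (0 9 4 3 7 1 2 6)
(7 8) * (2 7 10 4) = (2 7 8 10 4) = [0, 1, 7, 3, 2, 5, 6, 8, 10, 9, 4]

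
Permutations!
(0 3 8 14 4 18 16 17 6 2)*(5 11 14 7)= [3, 1, 0, 8, 18, 11, 2, 5, 7, 9, 10, 14, 12, 13, 4, 15, 17, 6, 16]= (0 3 8 7 5 11 14 4 18 16 17 6 2)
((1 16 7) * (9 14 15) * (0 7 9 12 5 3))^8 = ((0 7 1 16 9 14 15 12 5 3))^8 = (0 5 15 9 1)(3 12 14 16 7)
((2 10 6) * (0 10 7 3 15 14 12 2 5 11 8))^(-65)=(0 10 6 5 11 8)(2 7 3 15 14 12)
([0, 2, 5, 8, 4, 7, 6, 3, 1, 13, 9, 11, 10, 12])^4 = [0, 3, 8, 5, 4, 1, 6, 2, 7, 9, 10, 11, 12, 13]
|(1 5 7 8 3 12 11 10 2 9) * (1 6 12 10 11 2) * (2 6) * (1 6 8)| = |(1 5 7)(2 9)(3 10 6 12 8)| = 30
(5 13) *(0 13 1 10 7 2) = (0 13 5 1 10 7 2) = [13, 10, 0, 3, 4, 1, 6, 2, 8, 9, 7, 11, 12, 5]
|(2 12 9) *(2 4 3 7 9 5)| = 12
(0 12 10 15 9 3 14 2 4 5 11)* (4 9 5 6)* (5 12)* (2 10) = (0 5 11)(2 9 3 14 10 15 12)(4 6) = [5, 1, 9, 14, 6, 11, 4, 7, 8, 3, 15, 0, 2, 13, 10, 12]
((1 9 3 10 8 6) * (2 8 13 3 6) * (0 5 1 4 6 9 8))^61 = ((0 5 1 8 2)(3 10 13)(4 6))^61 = (0 5 1 8 2)(3 10 13)(4 6)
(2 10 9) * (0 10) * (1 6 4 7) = (0 10 9 2)(1 6 4 7) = [10, 6, 0, 3, 7, 5, 4, 1, 8, 2, 9]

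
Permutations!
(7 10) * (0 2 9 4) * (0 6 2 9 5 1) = (0 9 4 6 2 5 1)(7 10) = [9, 0, 5, 3, 6, 1, 2, 10, 8, 4, 7]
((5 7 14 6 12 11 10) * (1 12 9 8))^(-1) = ((1 12 11 10 5 7 14 6 9 8))^(-1) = (1 8 9 6 14 7 5 10 11 12)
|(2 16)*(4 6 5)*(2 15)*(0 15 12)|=15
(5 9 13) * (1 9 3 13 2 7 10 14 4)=[0, 9, 7, 13, 1, 3, 6, 10, 8, 2, 14, 11, 12, 5, 4]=(1 9 2 7 10 14 4)(3 13 5)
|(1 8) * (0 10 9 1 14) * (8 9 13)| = |(0 10 13 8 14)(1 9)| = 10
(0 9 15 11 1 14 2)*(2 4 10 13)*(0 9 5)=(0 5)(1 14 4 10 13 2 9 15 11)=[5, 14, 9, 3, 10, 0, 6, 7, 8, 15, 13, 1, 12, 2, 4, 11]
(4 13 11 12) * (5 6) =(4 13 11 12)(5 6) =[0, 1, 2, 3, 13, 6, 5, 7, 8, 9, 10, 12, 4, 11]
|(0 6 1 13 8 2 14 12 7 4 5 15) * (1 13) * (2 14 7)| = 11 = |(0 6 13 8 14 12 2 7 4 5 15)|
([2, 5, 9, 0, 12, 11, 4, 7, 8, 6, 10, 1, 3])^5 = [12, 11, 3, 4, 9, 1, 2, 7, 8, 0, 10, 5, 6]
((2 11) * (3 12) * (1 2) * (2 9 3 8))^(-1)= (1 11 2 8 12 3 9)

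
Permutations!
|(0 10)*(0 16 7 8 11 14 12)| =8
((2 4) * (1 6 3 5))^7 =(1 5 3 6)(2 4)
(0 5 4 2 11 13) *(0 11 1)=(0 5 4 2 1)(11 13)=[5, 0, 1, 3, 2, 4, 6, 7, 8, 9, 10, 13, 12, 11]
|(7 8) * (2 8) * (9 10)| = |(2 8 7)(9 10)| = 6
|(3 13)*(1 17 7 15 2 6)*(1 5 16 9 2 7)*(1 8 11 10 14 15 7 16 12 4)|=14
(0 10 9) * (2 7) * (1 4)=[10, 4, 7, 3, 1, 5, 6, 2, 8, 0, 9]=(0 10 9)(1 4)(2 7)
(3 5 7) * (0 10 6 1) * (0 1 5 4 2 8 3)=[10, 1, 8, 4, 2, 7, 5, 0, 3, 9, 6]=(0 10 6 5 7)(2 8 3 4)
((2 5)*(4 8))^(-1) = (2 5)(4 8)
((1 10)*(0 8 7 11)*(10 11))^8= ((0 8 7 10 1 11))^8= (0 7 1)(8 10 11)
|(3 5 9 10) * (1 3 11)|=6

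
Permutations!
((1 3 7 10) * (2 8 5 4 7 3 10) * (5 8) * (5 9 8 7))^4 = (10)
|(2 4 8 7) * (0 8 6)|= 6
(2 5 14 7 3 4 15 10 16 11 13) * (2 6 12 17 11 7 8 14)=(2 5)(3 4 15 10 16 7)(6 12 17 11 13)(8 14)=[0, 1, 5, 4, 15, 2, 12, 3, 14, 9, 16, 13, 17, 6, 8, 10, 7, 11]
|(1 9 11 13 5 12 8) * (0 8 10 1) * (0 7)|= 21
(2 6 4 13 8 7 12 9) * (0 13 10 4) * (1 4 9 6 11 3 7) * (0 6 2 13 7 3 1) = (0 7 12 2 11 1 4 10 9 13 8) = [7, 4, 11, 3, 10, 5, 6, 12, 0, 13, 9, 1, 2, 8]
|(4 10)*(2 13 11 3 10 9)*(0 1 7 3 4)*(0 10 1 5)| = 30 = |(0 5)(1 7 3)(2 13 11 4 9)|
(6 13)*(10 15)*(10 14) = [0, 1, 2, 3, 4, 5, 13, 7, 8, 9, 15, 11, 12, 6, 10, 14] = (6 13)(10 15 14)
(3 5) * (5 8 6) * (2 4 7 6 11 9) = (2 4 7 6 5 3 8 11 9) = [0, 1, 4, 8, 7, 3, 5, 6, 11, 2, 10, 9]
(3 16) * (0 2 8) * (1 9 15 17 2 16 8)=(0 16 3 8)(1 9 15 17 2)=[16, 9, 1, 8, 4, 5, 6, 7, 0, 15, 10, 11, 12, 13, 14, 17, 3, 2]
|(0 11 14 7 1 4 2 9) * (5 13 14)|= 10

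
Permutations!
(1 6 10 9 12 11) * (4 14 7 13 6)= (1 4 14 7 13 6 10 9 12 11)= [0, 4, 2, 3, 14, 5, 10, 13, 8, 12, 9, 1, 11, 6, 7]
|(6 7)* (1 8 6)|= 4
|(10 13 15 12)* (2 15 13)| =|(2 15 12 10)| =4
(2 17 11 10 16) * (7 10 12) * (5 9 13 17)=(2 5 9 13 17 11 12 7 10 16)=[0, 1, 5, 3, 4, 9, 6, 10, 8, 13, 16, 12, 7, 17, 14, 15, 2, 11]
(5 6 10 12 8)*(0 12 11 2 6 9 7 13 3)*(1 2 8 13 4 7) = (0 12 13 3)(1 2 6 10 11 8 5 9)(4 7) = [12, 2, 6, 0, 7, 9, 10, 4, 5, 1, 11, 8, 13, 3]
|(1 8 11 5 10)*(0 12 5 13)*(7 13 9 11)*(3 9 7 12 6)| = 35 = |(0 6 3 9 11 7 13)(1 8 12 5 10)|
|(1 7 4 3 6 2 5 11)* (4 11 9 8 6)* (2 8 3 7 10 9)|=|(1 10 9 3 4 7 11)(2 5)(6 8)|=14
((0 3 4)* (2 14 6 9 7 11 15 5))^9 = (2 14 6 9 7 11 15 5)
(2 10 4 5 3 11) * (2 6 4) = [0, 1, 10, 11, 5, 3, 4, 7, 8, 9, 2, 6] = (2 10)(3 11 6 4 5)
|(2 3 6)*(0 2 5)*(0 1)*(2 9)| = 7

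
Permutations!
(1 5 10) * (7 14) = [0, 5, 2, 3, 4, 10, 6, 14, 8, 9, 1, 11, 12, 13, 7] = (1 5 10)(7 14)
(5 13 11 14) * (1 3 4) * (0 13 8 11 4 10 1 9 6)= (0 13 4 9 6)(1 3 10)(5 8 11 14)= [13, 3, 2, 10, 9, 8, 0, 7, 11, 6, 1, 14, 12, 4, 5]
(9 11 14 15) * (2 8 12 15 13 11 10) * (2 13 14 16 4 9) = [0, 1, 8, 3, 9, 5, 6, 7, 12, 10, 13, 16, 15, 11, 14, 2, 4] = (2 8 12 15)(4 9 10 13 11 16)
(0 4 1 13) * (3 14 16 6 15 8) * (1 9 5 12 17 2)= (0 4 9 5 12 17 2 1 13)(3 14 16 6 15 8)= [4, 13, 1, 14, 9, 12, 15, 7, 3, 5, 10, 11, 17, 0, 16, 8, 6, 2]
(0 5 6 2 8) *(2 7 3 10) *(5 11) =(0 11 5 6 7 3 10 2 8) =[11, 1, 8, 10, 4, 6, 7, 3, 0, 9, 2, 5]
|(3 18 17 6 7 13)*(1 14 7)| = 8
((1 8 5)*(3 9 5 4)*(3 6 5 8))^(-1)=(1 5 6 4 8 9 3)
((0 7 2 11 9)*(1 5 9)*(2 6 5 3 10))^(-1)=(0 9 5 6 7)(1 11 2 10 3)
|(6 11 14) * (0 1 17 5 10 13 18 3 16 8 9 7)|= 12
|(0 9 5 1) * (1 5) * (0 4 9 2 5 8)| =12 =|(0 2 5 8)(1 4 9)|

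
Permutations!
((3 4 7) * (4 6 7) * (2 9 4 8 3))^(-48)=(2 9 4 8 3 6 7)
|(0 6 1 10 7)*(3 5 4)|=15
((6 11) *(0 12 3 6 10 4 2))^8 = (12)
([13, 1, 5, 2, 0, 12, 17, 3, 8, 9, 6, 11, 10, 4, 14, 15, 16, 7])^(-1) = (0 4 13)(2 3 7 17 6 10 12 5)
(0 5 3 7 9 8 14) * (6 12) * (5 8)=(0 8 14)(3 7 9 5)(6 12)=[8, 1, 2, 7, 4, 3, 12, 9, 14, 5, 10, 11, 6, 13, 0]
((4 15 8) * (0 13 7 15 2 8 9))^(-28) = (0 7 9 13 15)(2 4 8)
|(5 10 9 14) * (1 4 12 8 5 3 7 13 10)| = |(1 4 12 8 5)(3 7 13 10 9 14)| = 30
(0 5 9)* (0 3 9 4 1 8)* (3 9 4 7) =(9)(0 5 7 3 4 1 8) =[5, 8, 2, 4, 1, 7, 6, 3, 0, 9]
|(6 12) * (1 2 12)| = |(1 2 12 6)| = 4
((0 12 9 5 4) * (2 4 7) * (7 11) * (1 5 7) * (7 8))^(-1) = (0 4 2 7 8 9 12)(1 11 5)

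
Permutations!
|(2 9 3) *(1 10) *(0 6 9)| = 10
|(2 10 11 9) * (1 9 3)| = 6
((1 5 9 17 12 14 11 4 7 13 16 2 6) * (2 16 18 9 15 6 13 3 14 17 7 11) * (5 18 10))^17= ((1 18 9 7 3 14 2 13 10 5 15 6)(4 11)(12 17))^17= (1 14 15 7 10 18 2 6 3 5 9 13)(4 11)(12 17)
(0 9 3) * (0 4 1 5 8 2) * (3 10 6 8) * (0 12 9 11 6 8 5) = [11, 0, 12, 4, 1, 3, 5, 7, 2, 10, 8, 6, 9] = (0 11 6 5 3 4 1)(2 12 9 10 8)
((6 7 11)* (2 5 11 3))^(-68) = ((2 5 11 6 7 3))^(-68) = (2 7 11)(3 6 5)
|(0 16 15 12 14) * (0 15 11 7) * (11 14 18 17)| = 9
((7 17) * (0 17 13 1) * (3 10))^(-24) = (0 17 7 13 1)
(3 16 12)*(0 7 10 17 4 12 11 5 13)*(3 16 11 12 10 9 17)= [7, 1, 2, 11, 10, 13, 6, 9, 8, 17, 3, 5, 16, 0, 14, 15, 12, 4]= (0 7 9 17 4 10 3 11 5 13)(12 16)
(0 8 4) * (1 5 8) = (0 1 5 8 4) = [1, 5, 2, 3, 0, 8, 6, 7, 4]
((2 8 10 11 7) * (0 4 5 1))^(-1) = ((0 4 5 1)(2 8 10 11 7))^(-1) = (0 1 5 4)(2 7 11 10 8)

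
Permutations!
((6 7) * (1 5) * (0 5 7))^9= (0 6 7 1 5)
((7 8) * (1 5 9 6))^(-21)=((1 5 9 6)(7 8))^(-21)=(1 6 9 5)(7 8)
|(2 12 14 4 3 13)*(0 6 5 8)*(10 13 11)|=8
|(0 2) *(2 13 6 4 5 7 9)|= 8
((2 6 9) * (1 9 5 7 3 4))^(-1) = ((1 9 2 6 5 7 3 4))^(-1) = (1 4 3 7 5 6 2 9)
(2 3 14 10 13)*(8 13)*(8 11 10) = (2 3 14 8 13)(10 11) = [0, 1, 3, 14, 4, 5, 6, 7, 13, 9, 11, 10, 12, 2, 8]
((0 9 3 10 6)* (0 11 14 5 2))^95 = ((0 9 3 10 6 11 14 5 2))^95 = (0 11 9 14 3 5 10 2 6)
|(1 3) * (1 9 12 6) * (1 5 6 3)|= |(3 9 12)(5 6)|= 6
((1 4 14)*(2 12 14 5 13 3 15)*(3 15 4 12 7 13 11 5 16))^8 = ((1 12 14)(2 7 13 15)(3 4 16)(5 11))^8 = (1 14 12)(3 16 4)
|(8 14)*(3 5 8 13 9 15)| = 7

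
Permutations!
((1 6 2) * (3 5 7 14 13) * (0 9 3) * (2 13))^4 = (0 7 6 3 2)(1 9 14 13 5)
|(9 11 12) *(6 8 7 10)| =|(6 8 7 10)(9 11 12)| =12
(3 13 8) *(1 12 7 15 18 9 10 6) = (1 12 7 15 18 9 10 6)(3 13 8) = [0, 12, 2, 13, 4, 5, 1, 15, 3, 10, 6, 11, 7, 8, 14, 18, 16, 17, 9]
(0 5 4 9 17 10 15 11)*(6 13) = (0 5 4 9 17 10 15 11)(6 13) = [5, 1, 2, 3, 9, 4, 13, 7, 8, 17, 15, 0, 12, 6, 14, 11, 16, 10]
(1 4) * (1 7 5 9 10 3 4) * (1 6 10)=(1 6 10 3 4 7 5 9)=[0, 6, 2, 4, 7, 9, 10, 5, 8, 1, 3]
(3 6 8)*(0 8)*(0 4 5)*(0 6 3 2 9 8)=(2 9 8)(4 5 6)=[0, 1, 9, 3, 5, 6, 4, 7, 2, 8]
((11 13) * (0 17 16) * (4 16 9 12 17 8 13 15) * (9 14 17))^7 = (9 12)(14 17)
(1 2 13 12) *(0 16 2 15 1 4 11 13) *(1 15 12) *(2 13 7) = (0 16 13 1 12 4 11 7 2) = [16, 12, 0, 3, 11, 5, 6, 2, 8, 9, 10, 7, 4, 1, 14, 15, 13]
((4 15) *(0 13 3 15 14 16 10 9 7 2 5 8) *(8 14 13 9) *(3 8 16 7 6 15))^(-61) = (0 6 4 8 9 15 13)(2 7 14 5)(10 16)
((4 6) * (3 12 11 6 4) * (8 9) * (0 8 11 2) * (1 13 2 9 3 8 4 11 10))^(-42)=(0 12)(1 6)(2 3)(4 9)(8 13)(10 11)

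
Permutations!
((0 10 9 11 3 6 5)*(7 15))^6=(15)(0 5 6 3 11 9 10)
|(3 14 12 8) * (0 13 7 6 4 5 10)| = 28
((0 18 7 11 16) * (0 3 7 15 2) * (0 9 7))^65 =(0 15 9 11 3 18 2 7 16) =((0 18 15 2 9 7 11 16 3))^65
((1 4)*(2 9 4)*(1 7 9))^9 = ((1 2)(4 7 9))^9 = (9)(1 2)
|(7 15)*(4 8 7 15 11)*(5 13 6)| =12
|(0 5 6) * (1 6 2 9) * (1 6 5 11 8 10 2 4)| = 21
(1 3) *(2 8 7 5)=(1 3)(2 8 7 5)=[0, 3, 8, 1, 4, 2, 6, 5, 7]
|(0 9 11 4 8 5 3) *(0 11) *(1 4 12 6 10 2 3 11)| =|(0 9)(1 4 8 5 11 12 6 10 2 3)| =10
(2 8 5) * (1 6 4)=[0, 6, 8, 3, 1, 2, 4, 7, 5]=(1 6 4)(2 8 5)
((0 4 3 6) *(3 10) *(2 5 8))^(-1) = (0 6 3 10 4)(2 8 5) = ((0 4 10 3 6)(2 5 8))^(-1)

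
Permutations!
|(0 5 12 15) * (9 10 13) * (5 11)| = 15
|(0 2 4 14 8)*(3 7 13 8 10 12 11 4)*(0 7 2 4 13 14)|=14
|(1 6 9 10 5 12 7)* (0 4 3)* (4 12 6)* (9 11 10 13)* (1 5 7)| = |(0 12 1 4 3)(5 6 11 10 7)(9 13)| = 10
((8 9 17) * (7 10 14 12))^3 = (17)(7 12 14 10)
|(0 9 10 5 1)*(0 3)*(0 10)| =4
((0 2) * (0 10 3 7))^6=(0 2 10 3 7)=((0 2 10 3 7))^6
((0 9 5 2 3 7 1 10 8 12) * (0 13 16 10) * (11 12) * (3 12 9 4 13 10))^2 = ((0 4 13 16 3 7 1)(2 12 10 8 11 9 5))^2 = (0 13 3 1 4 16 7)(2 10 11 5 12 8 9)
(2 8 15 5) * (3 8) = (2 3 8 15 5) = [0, 1, 3, 8, 4, 2, 6, 7, 15, 9, 10, 11, 12, 13, 14, 5]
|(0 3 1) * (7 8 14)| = 3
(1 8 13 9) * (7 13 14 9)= (1 8 14 9)(7 13)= [0, 8, 2, 3, 4, 5, 6, 13, 14, 1, 10, 11, 12, 7, 9]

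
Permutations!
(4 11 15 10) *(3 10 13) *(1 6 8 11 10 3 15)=[0, 6, 2, 3, 10, 5, 8, 7, 11, 9, 4, 1, 12, 15, 14, 13]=(1 6 8 11)(4 10)(13 15)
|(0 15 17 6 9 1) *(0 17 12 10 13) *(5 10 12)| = 20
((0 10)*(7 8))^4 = (10)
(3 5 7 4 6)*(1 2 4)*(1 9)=(1 2 4 6 3 5 7 9)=[0, 2, 4, 5, 6, 7, 3, 9, 8, 1]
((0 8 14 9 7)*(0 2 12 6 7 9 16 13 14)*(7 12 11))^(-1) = (0 8)(2 7 11)(6 12)(13 16 14)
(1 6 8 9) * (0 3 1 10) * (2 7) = (0 3 1 6 8 9 10)(2 7) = [3, 6, 7, 1, 4, 5, 8, 2, 9, 10, 0]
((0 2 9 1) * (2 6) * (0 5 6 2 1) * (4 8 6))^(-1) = ((0 2 9)(1 5 4 8 6))^(-1) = (0 9 2)(1 6 8 4 5)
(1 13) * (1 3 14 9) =(1 13 3 14 9) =[0, 13, 2, 14, 4, 5, 6, 7, 8, 1, 10, 11, 12, 3, 9]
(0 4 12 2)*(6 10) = (0 4 12 2)(6 10) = [4, 1, 0, 3, 12, 5, 10, 7, 8, 9, 6, 11, 2]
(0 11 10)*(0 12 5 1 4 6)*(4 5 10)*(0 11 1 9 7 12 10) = (0 1 5 9 7 12)(4 6 11) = [1, 5, 2, 3, 6, 9, 11, 12, 8, 7, 10, 4, 0]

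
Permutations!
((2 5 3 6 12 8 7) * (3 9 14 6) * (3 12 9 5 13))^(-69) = (14)(2 12)(3 7)(8 13) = ((2 13 3 12 8 7)(6 9 14))^(-69)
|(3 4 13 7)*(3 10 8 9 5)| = |(3 4 13 7 10 8 9 5)| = 8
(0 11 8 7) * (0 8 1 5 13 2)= (0 11 1 5 13 2)(7 8)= [11, 5, 0, 3, 4, 13, 6, 8, 7, 9, 10, 1, 12, 2]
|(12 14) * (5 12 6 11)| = 5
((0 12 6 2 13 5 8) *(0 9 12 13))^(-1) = (0 2 6 12 9 8 5 13) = ((0 13 5 8 9 12 6 2))^(-1)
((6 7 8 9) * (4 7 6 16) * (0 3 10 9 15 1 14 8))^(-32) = ((0 3 10 9 16 4 7)(1 14 8 15))^(-32) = (0 9 7 10 4 3 16)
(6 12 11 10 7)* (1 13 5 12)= [0, 13, 2, 3, 4, 12, 1, 6, 8, 9, 7, 10, 11, 5]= (1 13 5 12 11 10 7 6)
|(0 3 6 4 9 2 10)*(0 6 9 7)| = |(0 3 9 2 10 6 4 7)| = 8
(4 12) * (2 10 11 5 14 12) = (2 10 11 5 14 12 4) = [0, 1, 10, 3, 2, 14, 6, 7, 8, 9, 11, 5, 4, 13, 12]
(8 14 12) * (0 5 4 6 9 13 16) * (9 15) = (0 5 4 6 15 9 13 16)(8 14 12) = [5, 1, 2, 3, 6, 4, 15, 7, 14, 13, 10, 11, 8, 16, 12, 9, 0]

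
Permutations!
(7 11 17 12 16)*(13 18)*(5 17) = [0, 1, 2, 3, 4, 17, 6, 11, 8, 9, 10, 5, 16, 18, 14, 15, 7, 12, 13] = (5 17 12 16 7 11)(13 18)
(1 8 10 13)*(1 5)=(1 8 10 13 5)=[0, 8, 2, 3, 4, 1, 6, 7, 10, 9, 13, 11, 12, 5]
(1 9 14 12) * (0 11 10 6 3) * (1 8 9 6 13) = (0 11 10 13 1 6 3)(8 9 14 12) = [11, 6, 2, 0, 4, 5, 3, 7, 9, 14, 13, 10, 8, 1, 12]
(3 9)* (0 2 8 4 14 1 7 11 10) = (0 2 8 4 14 1 7 11 10)(3 9) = [2, 7, 8, 9, 14, 5, 6, 11, 4, 3, 0, 10, 12, 13, 1]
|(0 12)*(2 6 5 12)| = 5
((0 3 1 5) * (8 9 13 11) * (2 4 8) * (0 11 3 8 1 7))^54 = ((0 8 9 13 3 7)(1 5 11 2 4))^54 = (13)(1 4 2 11 5)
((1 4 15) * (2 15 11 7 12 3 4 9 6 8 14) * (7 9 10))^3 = ((1 10 7 12 3 4 11 9 6 8 14 2 15))^3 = (1 12 11 8 15 7 4 6 2 10 3 9 14)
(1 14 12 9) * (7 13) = (1 14 12 9)(7 13) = [0, 14, 2, 3, 4, 5, 6, 13, 8, 1, 10, 11, 9, 7, 12]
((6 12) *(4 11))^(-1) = (4 11)(6 12)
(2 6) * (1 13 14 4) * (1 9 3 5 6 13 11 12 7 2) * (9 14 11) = (1 9 3 5 6)(2 13 11 12 7)(4 14) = [0, 9, 13, 5, 14, 6, 1, 2, 8, 3, 10, 12, 7, 11, 4]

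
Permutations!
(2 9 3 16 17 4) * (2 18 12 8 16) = (2 9 3)(4 18 12 8 16 17) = [0, 1, 9, 2, 18, 5, 6, 7, 16, 3, 10, 11, 8, 13, 14, 15, 17, 4, 12]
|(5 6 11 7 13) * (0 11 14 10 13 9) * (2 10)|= |(0 11 7 9)(2 10 13 5 6 14)|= 12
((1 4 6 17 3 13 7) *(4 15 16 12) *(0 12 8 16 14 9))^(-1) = ((0 12 4 6 17 3 13 7 1 15 14 9)(8 16))^(-1) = (0 9 14 15 1 7 13 3 17 6 4 12)(8 16)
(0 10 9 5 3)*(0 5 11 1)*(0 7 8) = [10, 7, 2, 5, 4, 3, 6, 8, 0, 11, 9, 1] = (0 10 9 11 1 7 8)(3 5)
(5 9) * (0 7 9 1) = (0 7 9 5 1) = [7, 0, 2, 3, 4, 1, 6, 9, 8, 5]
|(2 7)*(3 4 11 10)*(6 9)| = 4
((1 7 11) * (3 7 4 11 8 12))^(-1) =(1 11 4)(3 12 8 7)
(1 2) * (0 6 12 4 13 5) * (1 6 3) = (0 3 1 2 6 12 4 13 5) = [3, 2, 6, 1, 13, 0, 12, 7, 8, 9, 10, 11, 4, 5]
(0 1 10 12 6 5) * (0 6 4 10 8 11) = (0 1 8 11)(4 10 12)(5 6) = [1, 8, 2, 3, 10, 6, 5, 7, 11, 9, 12, 0, 4]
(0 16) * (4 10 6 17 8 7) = [16, 1, 2, 3, 10, 5, 17, 4, 7, 9, 6, 11, 12, 13, 14, 15, 0, 8] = (0 16)(4 10 6 17 8 7)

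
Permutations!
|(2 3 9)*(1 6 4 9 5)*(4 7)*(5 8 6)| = |(1 5)(2 3 8 6 7 4 9)| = 14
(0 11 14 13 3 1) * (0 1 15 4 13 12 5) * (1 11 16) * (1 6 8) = [16, 11, 2, 15, 13, 0, 8, 7, 1, 9, 10, 14, 5, 3, 12, 4, 6] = (0 16 6 8 1 11 14 12 5)(3 15 4 13)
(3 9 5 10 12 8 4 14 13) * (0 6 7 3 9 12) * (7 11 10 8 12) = (0 6 11 10)(3 7)(4 14 13 9 5 8) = [6, 1, 2, 7, 14, 8, 11, 3, 4, 5, 0, 10, 12, 9, 13]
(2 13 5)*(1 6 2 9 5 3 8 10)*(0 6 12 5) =(0 6 2 13 3 8 10 1 12 5 9) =[6, 12, 13, 8, 4, 9, 2, 7, 10, 0, 1, 11, 5, 3]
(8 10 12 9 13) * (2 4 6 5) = (2 4 6 5)(8 10 12 9 13) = [0, 1, 4, 3, 6, 2, 5, 7, 10, 13, 12, 11, 9, 8]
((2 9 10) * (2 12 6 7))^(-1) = (2 7 6 12 10 9)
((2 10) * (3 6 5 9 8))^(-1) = ((2 10)(3 6 5 9 8))^(-1) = (2 10)(3 8 9 5 6)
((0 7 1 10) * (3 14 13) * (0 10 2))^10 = ((0 7 1 2)(3 14 13))^10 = (0 1)(2 7)(3 14 13)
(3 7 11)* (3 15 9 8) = (3 7 11 15 9 8) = [0, 1, 2, 7, 4, 5, 6, 11, 3, 8, 10, 15, 12, 13, 14, 9]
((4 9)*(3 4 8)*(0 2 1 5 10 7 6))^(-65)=((0 2 1 5 10 7 6)(3 4 9 8))^(-65)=(0 7 5 2 6 10 1)(3 8 9 4)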